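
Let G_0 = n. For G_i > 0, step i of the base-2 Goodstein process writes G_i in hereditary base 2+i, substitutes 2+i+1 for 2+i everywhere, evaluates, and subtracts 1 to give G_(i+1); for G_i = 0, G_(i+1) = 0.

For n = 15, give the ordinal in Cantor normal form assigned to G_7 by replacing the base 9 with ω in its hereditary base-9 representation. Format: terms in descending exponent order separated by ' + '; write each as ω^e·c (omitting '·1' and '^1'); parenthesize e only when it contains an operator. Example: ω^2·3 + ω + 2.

ω^(ω + 1) + ω^7·7 + ω^6·7 + ω^5·7 + ω^4·7 + ω^3·7 + ω^2·7 + ω·7 + 6

base 2: 15 = 2^(2 + 1) + 2^2 + 2 + 1; at 3: 3^(3 + 1) + 3^3 + 3 + 1 = 112; next = 111
base 3: 111 = 3^(3 + 1) + 3^3 + 3; at 4: 4^(4 + 1) + 4^4 + 4 = 1284; next = 1283
base 4: 1283 = 4^(4 + 1) + 4^4 + 3; at 5: 5^(5 + 1) + 5^5 + 3 = 18753; next = 18752
base 5: 18752 = 5^(5 + 1) + 5^5 + 2; at 6: 6^(6 + 1) + 6^6 + 2 = 326594; next = 326593
base 6: 326593 = 6^(6 + 1) + 6^6 + 1; at 7: 7^(7 + 1) + 7^7 + 1 = 6588345; next = 6588344
base 7: 6588344 = 7^(7 + 1) + 7^7; at 8: 8^(8 + 1) + 8^8 = 150994944; next = 150994943
base 8: 150994943 = 8^(8 + 1) + 7·8^7 + 7·8^6 + 7·8^5 + 7·8^4 + 7·8^3 + 7·8^2 + 7·8 + 7; at 9: 9^(9 + 1) + 7·9^7 + 7·9^6 + 7·9^5 + 7·9^4 + 7·9^3 + 7·9^2 + 7·9 + 7 = 3524450281; next = 3524450280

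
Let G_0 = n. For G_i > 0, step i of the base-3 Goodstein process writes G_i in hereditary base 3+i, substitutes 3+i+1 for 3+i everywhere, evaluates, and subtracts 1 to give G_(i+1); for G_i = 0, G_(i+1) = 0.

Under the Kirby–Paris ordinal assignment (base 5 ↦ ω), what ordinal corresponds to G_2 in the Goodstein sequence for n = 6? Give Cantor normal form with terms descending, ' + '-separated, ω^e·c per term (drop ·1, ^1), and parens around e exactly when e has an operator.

ω + 2

[0] 6 ≡ 2·3 (base 3). Lift 4: 8. −1: 7.
[1] 7 ≡ 4 + 3 (base 4). Lift 5: 8. −1: 7.
[2] 7 ≡ 5 + 2 (base 5). Lift 6: 8. −1: 7.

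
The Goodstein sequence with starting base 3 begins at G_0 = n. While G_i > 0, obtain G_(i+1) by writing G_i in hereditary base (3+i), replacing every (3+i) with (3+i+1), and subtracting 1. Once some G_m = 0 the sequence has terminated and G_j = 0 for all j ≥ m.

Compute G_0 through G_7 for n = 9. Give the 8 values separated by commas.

9, 15, 17, 19, 21, 23, 24, 25

i=0: 9 = 3^2 (b=3); 3→4: 4^2 = 16; 16−1 = 15
i=1: 15 = 3·4 + 3 (b=4); 4→5: 3·5 + 3 = 18; 18−1 = 17
i=2: 17 = 3·5 + 2 (b=5); 5→6: 3·6 + 2 = 20; 20−1 = 19
i=3: 19 = 3·6 + 1 (b=6); 6→7: 3·7 + 1 = 22; 22−1 = 21
i=4: 21 = 3·7 (b=7); 7→8: 3·8 = 24; 24−1 = 23
i=5: 23 = 2·8 + 7 (b=8); 8→9: 2·9 + 7 = 25; 25−1 = 24
i=6: 24 = 2·9 + 6 (b=9); 9→10: 2·10 + 6 = 26; 26−1 = 25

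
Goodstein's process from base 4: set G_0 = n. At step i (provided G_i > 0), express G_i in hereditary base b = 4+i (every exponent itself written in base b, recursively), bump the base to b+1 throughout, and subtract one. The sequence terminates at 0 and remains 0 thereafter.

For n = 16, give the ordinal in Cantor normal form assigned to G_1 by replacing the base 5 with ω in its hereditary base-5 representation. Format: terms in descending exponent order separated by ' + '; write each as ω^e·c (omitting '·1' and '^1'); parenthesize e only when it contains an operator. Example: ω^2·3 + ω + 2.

ω·4 + 4

i=0: 16 = 4^2 (b=4); 4→5: 5^2 = 25; 25−1 = 24
i=1: 24 = 4·5 + 4 (b=5); 5→6: 4·6 + 4 = 28; 28−1 = 27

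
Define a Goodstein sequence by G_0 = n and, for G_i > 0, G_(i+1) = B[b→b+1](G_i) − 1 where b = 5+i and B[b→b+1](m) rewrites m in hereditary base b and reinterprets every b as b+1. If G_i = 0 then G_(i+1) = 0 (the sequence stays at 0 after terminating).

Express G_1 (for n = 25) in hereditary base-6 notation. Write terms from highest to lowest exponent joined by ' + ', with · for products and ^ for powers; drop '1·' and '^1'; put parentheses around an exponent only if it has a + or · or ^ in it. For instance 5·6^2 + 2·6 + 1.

G_0=25  [base 5] 5^2  →[5↦6]→  6^2 = 36  −1 ⇒ G_1=35
G_1=35  [base 6] 5·6 + 5  →[6↦7]→  5·7 + 5 = 40  −1 ⇒ G_2=39

5·6 + 5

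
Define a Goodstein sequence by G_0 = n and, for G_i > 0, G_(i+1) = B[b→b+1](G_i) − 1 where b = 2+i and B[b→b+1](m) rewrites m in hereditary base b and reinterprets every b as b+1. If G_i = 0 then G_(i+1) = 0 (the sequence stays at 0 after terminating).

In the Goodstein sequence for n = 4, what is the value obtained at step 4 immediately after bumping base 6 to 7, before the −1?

G_0=4  [base 2] 2^2  →[2↦3]→  3^3 = 27  −1 ⇒ G_1=26
G_1=26  [base 3] 2·3^2 + 2·3 + 2  →[3↦4]→  2·4^2 + 2·4 + 2 = 42  −1 ⇒ G_2=41
G_2=41  [base 4] 2·4^2 + 2·4 + 1  →[4↦5]→  2·5^2 + 2·5 + 1 = 61  −1 ⇒ G_3=60
G_3=60  [base 5] 2·5^2 + 2·5  →[5↦6]→  2·6^2 + 2·6 = 84  −1 ⇒ G_4=83
G_4=83  [base 6] 2·6^2 + 6 + 5  →[6↦7]→  2·7^2 + 7 + 5 = 110  −1 ⇒ G_5=109

110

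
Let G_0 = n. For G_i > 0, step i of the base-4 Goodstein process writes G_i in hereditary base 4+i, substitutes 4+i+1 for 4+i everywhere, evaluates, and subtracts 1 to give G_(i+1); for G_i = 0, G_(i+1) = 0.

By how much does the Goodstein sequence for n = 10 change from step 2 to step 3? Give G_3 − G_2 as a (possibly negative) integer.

base 4: 10 = 2·4 + 2; at 5: 2·5 + 2 = 12; next = 11
base 5: 11 = 2·5 + 1; at 6: 2·6 + 1 = 13; next = 12
base 6: 12 = 2·6; at 7: 2·7 = 14; next = 13

1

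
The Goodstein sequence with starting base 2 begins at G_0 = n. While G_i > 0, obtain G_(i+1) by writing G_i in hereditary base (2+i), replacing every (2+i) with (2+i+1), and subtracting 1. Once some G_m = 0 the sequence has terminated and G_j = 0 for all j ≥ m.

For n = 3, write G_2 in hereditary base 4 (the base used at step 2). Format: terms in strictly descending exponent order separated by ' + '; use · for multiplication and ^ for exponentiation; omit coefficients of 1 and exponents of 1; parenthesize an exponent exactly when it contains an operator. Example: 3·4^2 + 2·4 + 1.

3

step 0: 3 = 2 + 1; sub 3 for 2: 3 + 1; = 4; G_1 = 4−1 = 3
step 1: 3 = 3; sub 4 for 3: 4; = 4; G_2 = 4−1 = 3
step 2: 3 = 3; sub 5 for 4: 3; = 3; G_3 = 3−1 = 2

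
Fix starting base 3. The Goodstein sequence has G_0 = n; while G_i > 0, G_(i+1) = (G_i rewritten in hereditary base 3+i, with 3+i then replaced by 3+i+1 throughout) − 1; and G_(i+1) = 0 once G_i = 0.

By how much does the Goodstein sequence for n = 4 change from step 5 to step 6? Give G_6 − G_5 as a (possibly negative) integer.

-1

base 3: 4 = 3 + 1; at 4: 4 + 1 = 5; next = 4
base 4: 4 = 4; at 5: 5 = 5; next = 4
base 5: 4 = 4; at 6: 4 = 4; next = 3
base 6: 3 = 3; at 7: 3 = 3; next = 2
base 7: 2 = 2; at 8: 2 = 2; next = 1
base 8: 1 = 1; at 9: 1 = 1; next = 0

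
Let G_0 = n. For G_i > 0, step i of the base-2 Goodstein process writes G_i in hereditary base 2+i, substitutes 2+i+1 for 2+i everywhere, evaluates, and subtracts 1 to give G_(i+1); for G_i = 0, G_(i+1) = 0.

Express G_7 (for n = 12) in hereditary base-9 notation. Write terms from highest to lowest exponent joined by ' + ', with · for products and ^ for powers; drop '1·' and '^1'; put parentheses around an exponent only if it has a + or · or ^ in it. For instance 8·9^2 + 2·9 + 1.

12 —HB2→ 2^(2 + 1) + 2^2 —bump→ 3^(3 + 1) + 3^3 = 108 —(−1)→ 107
107 —HB3→ 3^(3 + 1) + 2·3^2 + 2·3 + 2 —bump→ 4^(4 + 1) + 2·4^2 + 2·4 + 2 = 1066 —(−1)→ 1065
1065 —HB4→ 4^(4 + 1) + 2·4^2 + 2·4 + 1 —bump→ 5^(5 + 1) + 2·5^2 + 2·5 + 1 = 15686 —(−1)→ 15685
15685 —HB5→ 5^(5 + 1) + 2·5^2 + 2·5 —bump→ 6^(6 + 1) + 2·6^2 + 2·6 = 280020 —(−1)→ 280019
280019 —HB6→ 6^(6 + 1) + 2·6^2 + 6 + 5 —bump→ 7^(7 + 1) + 2·7^2 + 7 + 5 = 5764911 —(−1)→ 5764910
5764910 —HB7→ 7^(7 + 1) + 2·7^2 + 7 + 4 —bump→ 8^(8 + 1) + 2·8^2 + 8 + 4 = 134217868 —(−1)→ 134217867
134217867 —HB8→ 8^(8 + 1) + 2·8^2 + 8 + 3 —bump→ 9^(9 + 1) + 2·9^2 + 9 + 3 = 3486784575 —(−1)→ 3486784574
3486784574 —HB9→ 9^(9 + 1) + 2·9^2 + 9 + 2 —bump→ 10^(10 + 1) + 2·10^2 + 10 + 2 = 100000000212 —(−1)→ 100000000211

9^(9 + 1) + 2·9^2 + 9 + 2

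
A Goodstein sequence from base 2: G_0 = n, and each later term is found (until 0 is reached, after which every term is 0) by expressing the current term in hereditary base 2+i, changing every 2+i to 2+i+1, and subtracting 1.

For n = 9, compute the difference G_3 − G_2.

8819

(0) 9|_2 = 2^(2 + 1) + 1 ↦ 3^(3 + 1) + 1|_3 = 82 ⇒ 81
(1) 81|_3 = 3^(3 + 1) ↦ 4^(4 + 1)|_4 = 1024 ⇒ 1023
(2) 1023|_4 = 3·4^4 + 3·4^3 + 3·4^2 + 3·4 + 3 ↦ 3·5^5 + 3·5^3 + 3·5^2 + 3·5 + 3|_5 = 9843 ⇒ 9842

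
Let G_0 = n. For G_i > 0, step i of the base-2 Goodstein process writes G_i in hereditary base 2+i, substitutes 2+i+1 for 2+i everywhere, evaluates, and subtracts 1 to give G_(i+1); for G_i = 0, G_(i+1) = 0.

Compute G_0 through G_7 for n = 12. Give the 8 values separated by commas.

12, 107, 1065, 15685, 280019, 5764910, 134217867, 3486784574

base 2: 12 = 2^(2 + 1) + 2^2; at 3: 3^(3 + 1) + 3^3 = 108; next = 107
base 3: 107 = 3^(3 + 1) + 2·3^2 + 2·3 + 2; at 4: 4^(4 + 1) + 2·4^2 + 2·4 + 2 = 1066; next = 1065
base 4: 1065 = 4^(4 + 1) + 2·4^2 + 2·4 + 1; at 5: 5^(5 + 1) + 2·5^2 + 2·5 + 1 = 15686; next = 15685
base 5: 15685 = 5^(5 + 1) + 2·5^2 + 2·5; at 6: 6^(6 + 1) + 2·6^2 + 2·6 = 280020; next = 280019
base 6: 280019 = 6^(6 + 1) + 2·6^2 + 6 + 5; at 7: 7^(7 + 1) + 2·7^2 + 7 + 5 = 5764911; next = 5764910
base 7: 5764910 = 7^(7 + 1) + 2·7^2 + 7 + 4; at 8: 8^(8 + 1) + 2·8^2 + 8 + 4 = 134217868; next = 134217867
base 8: 134217867 = 8^(8 + 1) + 2·8^2 + 8 + 3; at 9: 9^(9 + 1) + 2·9^2 + 9 + 3 = 3486784575; next = 3486784574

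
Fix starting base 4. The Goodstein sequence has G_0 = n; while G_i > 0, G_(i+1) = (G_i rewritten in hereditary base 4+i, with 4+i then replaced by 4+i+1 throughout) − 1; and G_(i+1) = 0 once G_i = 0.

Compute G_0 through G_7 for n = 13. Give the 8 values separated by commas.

13, 15, 17, 18, 19, 20, 21, 22

13 —HB4→ 3·4 + 1 —bump→ 3·5 + 1 = 16 —(−1)→ 15
15 —HB5→ 3·5 —bump→ 3·6 = 18 —(−1)→ 17
17 —HB6→ 2·6 + 5 —bump→ 2·7 + 5 = 19 —(−1)→ 18
18 —HB7→ 2·7 + 4 —bump→ 2·8 + 4 = 20 —(−1)→ 19
19 —HB8→ 2·8 + 3 —bump→ 2·9 + 3 = 21 —(−1)→ 20
20 —HB9→ 2·9 + 2 —bump→ 2·10 + 2 = 22 —(−1)→ 21
21 —HB10→ 2·10 + 1 —bump→ 2·11 + 1 = 23 —(−1)→ 22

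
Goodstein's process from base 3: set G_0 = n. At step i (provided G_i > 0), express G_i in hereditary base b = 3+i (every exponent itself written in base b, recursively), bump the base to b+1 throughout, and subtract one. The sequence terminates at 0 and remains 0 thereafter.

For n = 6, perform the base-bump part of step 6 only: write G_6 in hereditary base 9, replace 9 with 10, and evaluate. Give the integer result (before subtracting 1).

[0] 6 ≡ 2·3 (base 3). Lift 4: 8. −1: 7.
[1] 7 ≡ 4 + 3 (base 4). Lift 5: 8. −1: 7.
[2] 7 ≡ 5 + 2 (base 5). Lift 6: 8. −1: 7.
[3] 7 ≡ 6 + 1 (base 6). Lift 7: 8. −1: 7.
[4] 7 ≡ 7 (base 7). Lift 8: 8. −1: 7.
[5] 7 ≡ 7 (base 8). Lift 9: 7. −1: 6.
[6] 6 ≡ 6 (base 9). Lift 10: 6. −1: 5.

6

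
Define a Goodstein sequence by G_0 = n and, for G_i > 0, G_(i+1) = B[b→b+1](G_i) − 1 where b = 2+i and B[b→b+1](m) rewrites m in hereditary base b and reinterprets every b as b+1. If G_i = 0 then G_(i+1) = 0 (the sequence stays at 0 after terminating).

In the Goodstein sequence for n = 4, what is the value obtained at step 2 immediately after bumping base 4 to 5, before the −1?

(0) 4|_2 = 2^2 ↦ 3^3|_3 = 27 ⇒ 26
(1) 26|_3 = 2·3^2 + 2·3 + 2 ↦ 2·4^2 + 2·4 + 2|_4 = 42 ⇒ 41
(2) 41|_4 = 2·4^2 + 2·4 + 1 ↦ 2·5^2 + 2·5 + 1|_5 = 61 ⇒ 60

61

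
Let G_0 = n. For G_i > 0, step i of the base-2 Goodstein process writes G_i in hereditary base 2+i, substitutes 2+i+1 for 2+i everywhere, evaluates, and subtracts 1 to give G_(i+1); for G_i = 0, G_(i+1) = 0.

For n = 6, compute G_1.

G_0=6  [base 2] 2^2 + 2  →[2↦3]→  3^3 + 3 = 30  −1 ⇒ G_1=29
G_1=29  [base 3] 3^3 + 2  →[3↦4]→  4^4 + 2 = 258  −1 ⇒ G_2=257

29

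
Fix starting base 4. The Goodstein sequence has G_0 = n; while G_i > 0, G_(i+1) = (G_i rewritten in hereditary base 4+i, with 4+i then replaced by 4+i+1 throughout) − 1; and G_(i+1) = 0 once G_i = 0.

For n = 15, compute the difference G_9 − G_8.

(0) 15|_4 = 3·4 + 3 ↦ 3·5 + 3|_5 = 18 ⇒ 17
(1) 17|_5 = 3·5 + 2 ↦ 3·6 + 2|_6 = 20 ⇒ 19
(2) 19|_6 = 3·6 + 1 ↦ 3·7 + 1|_7 = 22 ⇒ 21
(3) 21|_7 = 3·7 ↦ 3·8|_8 = 24 ⇒ 23
(4) 23|_8 = 2·8 + 7 ↦ 2·9 + 7|_9 = 25 ⇒ 24
(5) 24|_9 = 2·9 + 6 ↦ 2·10 + 6|_10 = 26 ⇒ 25
(6) 25|_10 = 2·10 + 5 ↦ 2·11 + 5|_11 = 27 ⇒ 26
(7) 26|_11 = 2·11 + 4 ↦ 2·12 + 4|_12 = 28 ⇒ 27
(8) 27|_12 = 2·12 + 3 ↦ 2·13 + 3|_13 = 29 ⇒ 28

1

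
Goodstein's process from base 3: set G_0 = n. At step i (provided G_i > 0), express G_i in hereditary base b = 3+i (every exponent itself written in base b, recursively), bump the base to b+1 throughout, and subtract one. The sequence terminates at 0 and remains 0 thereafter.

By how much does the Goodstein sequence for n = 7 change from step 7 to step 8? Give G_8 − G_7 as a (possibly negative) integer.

-1

[0] 7 ≡ 2·3 + 1 (base 3). Lift 4: 9. −1: 8.
[1] 8 ≡ 2·4 (base 4). Lift 5: 10. −1: 9.
[2] 9 ≡ 5 + 4 (base 5). Lift 6: 10. −1: 9.
[3] 9 ≡ 6 + 3 (base 6). Lift 7: 10. −1: 9.
[4] 9 ≡ 7 + 2 (base 7). Lift 8: 10. −1: 9.
[5] 9 ≡ 8 + 1 (base 8). Lift 9: 10. −1: 9.
[6] 9 ≡ 9 (base 9). Lift 10: 10. −1: 9.
[7] 9 ≡ 9 (base 10). Lift 11: 9. −1: 8.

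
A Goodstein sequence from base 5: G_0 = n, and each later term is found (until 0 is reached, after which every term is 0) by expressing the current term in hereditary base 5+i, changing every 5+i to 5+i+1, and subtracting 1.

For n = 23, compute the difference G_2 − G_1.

step 0: 23 = 4·5 + 3; sub 6 for 5: 4·6 + 3; = 27; G_1 = 27−1 = 26
step 1: 26 = 4·6 + 2; sub 7 for 6: 4·7 + 2; = 30; G_2 = 30−1 = 29

3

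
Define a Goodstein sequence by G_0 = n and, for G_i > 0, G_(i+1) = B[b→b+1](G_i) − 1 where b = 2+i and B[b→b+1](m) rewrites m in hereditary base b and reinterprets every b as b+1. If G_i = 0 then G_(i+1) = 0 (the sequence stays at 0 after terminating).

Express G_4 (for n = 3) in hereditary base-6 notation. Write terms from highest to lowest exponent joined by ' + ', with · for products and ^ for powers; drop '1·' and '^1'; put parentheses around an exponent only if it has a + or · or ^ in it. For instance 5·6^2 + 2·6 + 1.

G_0=3  [base 2] 2 + 1  →[2↦3]→  3 + 1 = 4  −1 ⇒ G_1=3
G_1=3  [base 3] 3  →[3↦4]→  4 = 4  −1 ⇒ G_2=3
G_2=3  [base 4] 3  →[4↦5]→  3 = 3  −1 ⇒ G_3=2
G_3=2  [base 5] 2  →[5↦6]→  2 = 2  −1 ⇒ G_4=1
G_4=1  [base 6] 1  →[6↦7]→  1 = 1  −1 ⇒ G_5=0

1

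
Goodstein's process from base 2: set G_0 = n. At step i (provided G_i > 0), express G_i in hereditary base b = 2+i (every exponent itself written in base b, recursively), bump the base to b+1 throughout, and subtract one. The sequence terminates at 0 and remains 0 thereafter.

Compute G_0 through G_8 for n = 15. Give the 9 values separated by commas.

15, 111, 1283, 18752, 326593, 6588344, 150994943, 3524450280, 100077777775

step 0: 15 = 2^(2 + 1) + 2^2 + 2 + 1; sub 3 for 2: 3^(3 + 1) + 3^3 + 3 + 1; = 112; G_1 = 112−1 = 111
step 1: 111 = 3^(3 + 1) + 3^3 + 3; sub 4 for 3: 4^(4 + 1) + 4^4 + 4; = 1284; G_2 = 1284−1 = 1283
step 2: 1283 = 4^(4 + 1) + 4^4 + 3; sub 5 for 4: 5^(5 + 1) + 5^5 + 3; = 18753; G_3 = 18753−1 = 18752
step 3: 18752 = 5^(5 + 1) + 5^5 + 2; sub 6 for 5: 6^(6 + 1) + 6^6 + 2; = 326594; G_4 = 326594−1 = 326593
step 4: 326593 = 6^(6 + 1) + 6^6 + 1; sub 7 for 6: 7^(7 + 1) + 7^7 + 1; = 6588345; G_5 = 6588345−1 = 6588344
step 5: 6588344 = 7^(7 + 1) + 7^7; sub 8 for 7: 8^(8 + 1) + 8^8; = 150994944; G_6 = 150994944−1 = 150994943
step 6: 150994943 = 8^(8 + 1) + 7·8^7 + 7·8^6 + 7·8^5 + 7·8^4 + 7·8^3 + 7·8^2 + 7·8 + 7; sub 9 for 8: 9^(9 + 1) + 7·9^7 + 7·9^6 + 7·9^5 + 7·9^4 + 7·9^3 + 7·9^2 + 7·9 + 7; = 3524450281; G_7 = 3524450281−1 = 3524450280
step 7: 3524450280 = 9^(9 + 1) + 7·9^7 + 7·9^6 + 7·9^5 + 7·9^4 + 7·9^3 + 7·9^2 + 7·9 + 6; sub 10 for 9: 10^(10 + 1) + 7·10^7 + 7·10^6 + 7·10^5 + 7·10^4 + 7·10^3 + 7·10^2 + 7·10 + 6; = 100077777776; G_8 = 100077777776−1 = 100077777775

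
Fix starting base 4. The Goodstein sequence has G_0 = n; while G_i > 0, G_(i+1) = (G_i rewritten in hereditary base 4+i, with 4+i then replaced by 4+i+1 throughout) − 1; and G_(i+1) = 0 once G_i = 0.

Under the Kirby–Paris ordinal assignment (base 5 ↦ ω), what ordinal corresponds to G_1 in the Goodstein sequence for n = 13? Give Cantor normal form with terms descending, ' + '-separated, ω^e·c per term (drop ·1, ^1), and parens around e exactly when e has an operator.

(0) 13|_4 = 3·4 + 1 ↦ 3·5 + 1|_5 = 16 ⇒ 15
(1) 15|_5 = 3·5 ↦ 3·6|_6 = 18 ⇒ 17

ω·3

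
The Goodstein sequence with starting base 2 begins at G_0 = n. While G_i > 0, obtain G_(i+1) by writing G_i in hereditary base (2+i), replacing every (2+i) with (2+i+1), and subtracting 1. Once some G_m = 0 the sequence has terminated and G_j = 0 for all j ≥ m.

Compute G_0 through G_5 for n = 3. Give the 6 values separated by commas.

step 0: 3 = 2 + 1; sub 3 for 2: 3 + 1; = 4; G_1 = 4−1 = 3
step 1: 3 = 3; sub 4 for 3: 4; = 4; G_2 = 4−1 = 3
step 2: 3 = 3; sub 5 for 4: 3; = 3; G_3 = 3−1 = 2
step 3: 2 = 2; sub 6 for 5: 2; = 2; G_4 = 2−1 = 1
step 4: 1 = 1; sub 7 for 6: 1; = 1; G_5 = 1−1 = 0

3, 3, 3, 2, 1, 0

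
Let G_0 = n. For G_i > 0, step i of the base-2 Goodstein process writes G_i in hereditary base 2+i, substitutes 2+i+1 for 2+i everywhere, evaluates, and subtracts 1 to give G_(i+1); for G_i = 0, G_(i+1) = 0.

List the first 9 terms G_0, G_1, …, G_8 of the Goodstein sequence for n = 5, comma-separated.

base 2: 5 = 2^2 + 1; at 3: 3^3 + 1 = 28; next = 27
base 3: 27 = 3^3; at 4: 4^4 = 256; next = 255
base 4: 255 = 3·4^3 + 3·4^2 + 3·4 + 3; at 5: 3·5^3 + 3·5^2 + 3·5 + 3 = 468; next = 467
base 5: 467 = 3·5^3 + 3·5^2 + 3·5 + 2; at 6: 3·6^3 + 3·6^2 + 3·6 + 2 = 776; next = 775
base 6: 775 = 3·6^3 + 3·6^2 + 3·6 + 1; at 7: 3·7^3 + 3·7^2 + 3·7 + 1 = 1198; next = 1197
base 7: 1197 = 3·7^3 + 3·7^2 + 3·7; at 8: 3·8^3 + 3·8^2 + 3·8 = 1752; next = 1751
base 8: 1751 = 3·8^3 + 3·8^2 + 2·8 + 7; at 9: 3·9^3 + 3·9^2 + 2·9 + 7 = 2455; next = 2454
base 9: 2454 = 3·9^3 + 3·9^2 + 2·9 + 6; at 10: 3·10^3 + 3·10^2 + 2·10 + 6 = 3326; next = 3325

5, 27, 255, 467, 775, 1197, 1751, 2454, 3325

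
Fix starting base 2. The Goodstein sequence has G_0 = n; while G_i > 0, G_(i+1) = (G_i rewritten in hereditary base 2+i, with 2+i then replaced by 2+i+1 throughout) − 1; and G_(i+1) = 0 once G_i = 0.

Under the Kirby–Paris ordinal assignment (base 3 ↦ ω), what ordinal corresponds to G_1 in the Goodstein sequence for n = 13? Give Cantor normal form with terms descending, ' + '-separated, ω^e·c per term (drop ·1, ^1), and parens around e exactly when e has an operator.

base 2: 13 = 2^(2 + 1) + 2^2 + 1; at 3: 3^(3 + 1) + 3^3 + 1 = 109; next = 108
base 3: 108 = 3^(3 + 1) + 3^3; at 4: 4^(4 + 1) + 4^4 = 1280; next = 1279

ω^(ω + 1) + ω^ω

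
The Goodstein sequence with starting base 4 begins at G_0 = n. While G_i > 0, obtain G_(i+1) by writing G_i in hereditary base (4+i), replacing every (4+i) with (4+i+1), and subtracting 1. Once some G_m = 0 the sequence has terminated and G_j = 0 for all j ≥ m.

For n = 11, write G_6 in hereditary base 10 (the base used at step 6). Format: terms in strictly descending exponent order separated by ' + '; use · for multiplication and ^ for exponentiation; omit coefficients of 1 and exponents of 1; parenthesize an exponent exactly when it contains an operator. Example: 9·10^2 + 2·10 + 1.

(0) 11|_4 = 2·4 + 3 ↦ 2·5 + 3|_5 = 13 ⇒ 12
(1) 12|_5 = 2·5 + 2 ↦ 2·6 + 2|_6 = 14 ⇒ 13
(2) 13|_6 = 2·6 + 1 ↦ 2·7 + 1|_7 = 15 ⇒ 14
(3) 14|_7 = 2·7 ↦ 2·8|_8 = 16 ⇒ 15
(4) 15|_8 = 8 + 7 ↦ 9 + 7|_9 = 16 ⇒ 15
(5) 15|_9 = 9 + 6 ↦ 10 + 6|_10 = 16 ⇒ 15

10 + 5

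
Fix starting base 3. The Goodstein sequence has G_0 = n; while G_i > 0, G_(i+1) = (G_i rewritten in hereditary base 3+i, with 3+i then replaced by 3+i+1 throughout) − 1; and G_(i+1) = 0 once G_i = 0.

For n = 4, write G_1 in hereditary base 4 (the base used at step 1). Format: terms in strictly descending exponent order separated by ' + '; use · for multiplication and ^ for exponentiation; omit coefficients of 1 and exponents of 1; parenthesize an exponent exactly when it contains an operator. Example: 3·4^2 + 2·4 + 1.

base 3: 4 = 3 + 1; at 4: 4 + 1 = 5; next = 4
base 4: 4 = 4; at 5: 5 = 5; next = 4

4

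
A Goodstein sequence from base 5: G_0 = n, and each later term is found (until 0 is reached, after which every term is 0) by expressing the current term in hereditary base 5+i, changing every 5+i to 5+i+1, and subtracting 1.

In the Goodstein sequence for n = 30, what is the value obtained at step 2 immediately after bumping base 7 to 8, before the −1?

step 0: 30 = 5^2 + 5; sub 6 for 5: 6^2 + 6; = 42; G_1 = 42−1 = 41
step 1: 41 = 6^2 + 5; sub 7 for 6: 7^2 + 5; = 54; G_2 = 54−1 = 53
step 2: 53 = 7^2 + 4; sub 8 for 7: 8^2 + 4; = 68; G_3 = 68−1 = 67

68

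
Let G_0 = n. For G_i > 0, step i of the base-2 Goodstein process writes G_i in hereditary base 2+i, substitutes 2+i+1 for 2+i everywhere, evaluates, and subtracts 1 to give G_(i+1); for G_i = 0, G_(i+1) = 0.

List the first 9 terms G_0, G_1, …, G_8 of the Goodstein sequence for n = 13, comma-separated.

step 0: 13 = 2^(2 + 1) + 2^2 + 1; sub 3 for 2: 3^(3 + 1) + 3^3 + 1; = 109; G_1 = 109−1 = 108
step 1: 108 = 3^(3 + 1) + 3^3; sub 4 for 3: 4^(4 + 1) + 4^4; = 1280; G_2 = 1280−1 = 1279
step 2: 1279 = 4^(4 + 1) + 3·4^3 + 3·4^2 + 3·4 + 3; sub 5 for 4: 5^(5 + 1) + 3·5^3 + 3·5^2 + 3·5 + 3; = 16093; G_3 = 16093−1 = 16092
step 3: 16092 = 5^(5 + 1) + 3·5^3 + 3·5^2 + 3·5 + 2; sub 6 for 5: 6^(6 + 1) + 3·6^3 + 3·6^2 + 3·6 + 2; = 280712; G_4 = 280712−1 = 280711
step 4: 280711 = 6^(6 + 1) + 3·6^3 + 3·6^2 + 3·6 + 1; sub 7 for 6: 7^(7 + 1) + 3·7^3 + 3·7^2 + 3·7 + 1; = 5765999; G_5 = 5765999−1 = 5765998
step 5: 5765998 = 7^(7 + 1) + 3·7^3 + 3·7^2 + 3·7; sub 8 for 7: 8^(8 + 1) + 3·8^3 + 3·8^2 + 3·8; = 134219480; G_6 = 134219480−1 = 134219479
step 6: 134219479 = 8^(8 + 1) + 3·8^3 + 3·8^2 + 2·8 + 7; sub 9 for 8: 9^(9 + 1) + 3·9^3 + 3·9^2 + 2·9 + 7; = 3486786856; G_7 = 3486786856−1 = 3486786855
step 7: 3486786855 = 9^(9 + 1) + 3·9^3 + 3·9^2 + 2·9 + 6; sub 10 for 9: 10^(10 + 1) + 3·10^3 + 3·10^2 + 2·10 + 6; = 100000003326; G_8 = 100000003326−1 = 100000003325

13, 108, 1279, 16092, 280711, 5765998, 134219479, 3486786855, 100000003325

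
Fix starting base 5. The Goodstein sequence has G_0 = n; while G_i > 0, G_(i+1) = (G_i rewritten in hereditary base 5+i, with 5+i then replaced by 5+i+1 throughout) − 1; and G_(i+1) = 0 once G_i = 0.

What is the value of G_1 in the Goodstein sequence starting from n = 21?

[0] 21 ≡ 4·5 + 1 (base 5). Lift 6: 25. −1: 24.
[1] 24 ≡ 4·6 (base 6). Lift 7: 28. −1: 27.

24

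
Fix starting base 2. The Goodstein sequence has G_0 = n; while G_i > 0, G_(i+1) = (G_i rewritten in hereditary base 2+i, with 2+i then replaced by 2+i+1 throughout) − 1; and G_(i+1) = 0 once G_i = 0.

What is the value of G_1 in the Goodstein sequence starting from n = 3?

G_0=3  [base 2] 2 + 1  →[2↦3]→  3 + 1 = 4  −1 ⇒ G_1=3
G_1=3  [base 3] 3  →[3↦4]→  4 = 4  −1 ⇒ G_2=3

3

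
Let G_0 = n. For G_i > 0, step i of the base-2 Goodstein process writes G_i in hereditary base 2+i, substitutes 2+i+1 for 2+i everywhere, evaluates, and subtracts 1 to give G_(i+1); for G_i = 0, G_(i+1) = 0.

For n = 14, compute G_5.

(0) 14|_2 = 2^(2 + 1) + 2^2 + 2 ↦ 3^(3 + 1) + 3^3 + 3|_3 = 111 ⇒ 110
(1) 110|_3 = 3^(3 + 1) + 3^3 + 2 ↦ 4^(4 + 1) + 4^4 + 2|_4 = 1282 ⇒ 1281
(2) 1281|_4 = 4^(4 + 1) + 4^4 + 1 ↦ 5^(5 + 1) + 5^5 + 1|_5 = 18751 ⇒ 18750
(3) 18750|_5 = 5^(5 + 1) + 5^5 ↦ 6^(6 + 1) + 6^6|_6 = 326592 ⇒ 326591
(4) 326591|_6 = 6^(6 + 1) + 5·6^5 + 5·6^4 + 5·6^3 + 5·6^2 + 5·6 + 5 ↦ 7^(7 + 1) + 5·7^5 + 5·7^4 + 5·7^3 + 5·7^2 + 5·7 + 5|_7 = 5862841 ⇒ 5862840
(5) 5862840|_7 = 7^(7 + 1) + 5·7^5 + 5·7^4 + 5·7^3 + 5·7^2 + 5·7 + 4 ↦ 8^(8 + 1) + 5·8^5 + 5·8^4 + 5·8^3 + 5·8^2 + 5·8 + 4|_8 = 134404972 ⇒ 134404971

5862840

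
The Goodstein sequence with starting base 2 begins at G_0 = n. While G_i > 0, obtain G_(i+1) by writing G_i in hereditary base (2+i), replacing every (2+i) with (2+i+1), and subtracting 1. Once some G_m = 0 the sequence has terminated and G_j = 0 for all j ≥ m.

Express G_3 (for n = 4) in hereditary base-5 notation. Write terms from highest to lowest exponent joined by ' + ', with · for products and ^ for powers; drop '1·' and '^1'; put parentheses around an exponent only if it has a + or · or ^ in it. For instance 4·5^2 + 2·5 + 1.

2·5^2 + 2·5

G_0=4  [base 2] 2^2  →[2↦3]→  3^3 = 27  −1 ⇒ G_1=26
G_1=26  [base 3] 2·3^2 + 2·3 + 2  →[3↦4]→  2·4^2 + 2·4 + 2 = 42  −1 ⇒ G_2=41
G_2=41  [base 4] 2·4^2 + 2·4 + 1  →[4↦5]→  2·5^2 + 2·5 + 1 = 61  −1 ⇒ G_3=60
G_3=60  [base 5] 2·5^2 + 2·5  →[5↦6]→  2·6^2 + 2·6 = 84  −1 ⇒ G_4=83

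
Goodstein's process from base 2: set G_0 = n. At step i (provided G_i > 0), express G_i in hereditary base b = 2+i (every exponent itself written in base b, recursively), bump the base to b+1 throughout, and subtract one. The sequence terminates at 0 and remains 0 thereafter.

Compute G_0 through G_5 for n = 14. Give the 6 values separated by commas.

14, 110, 1281, 18750, 326591, 5862840

14 —HB2→ 2^(2 + 1) + 2^2 + 2 —bump→ 3^(3 + 1) + 3^3 + 3 = 111 —(−1)→ 110
110 —HB3→ 3^(3 + 1) + 3^3 + 2 —bump→ 4^(4 + 1) + 4^4 + 2 = 1282 —(−1)→ 1281
1281 —HB4→ 4^(4 + 1) + 4^4 + 1 —bump→ 5^(5 + 1) + 5^5 + 1 = 18751 —(−1)→ 18750
18750 —HB5→ 5^(5 + 1) + 5^5 —bump→ 6^(6 + 1) + 6^6 = 326592 —(−1)→ 326591
326591 —HB6→ 6^(6 + 1) + 5·6^5 + 5·6^4 + 5·6^3 + 5·6^2 + 5·6 + 5 —bump→ 7^(7 + 1) + 5·7^5 + 5·7^4 + 5·7^3 + 5·7^2 + 5·7 + 5 = 5862841 —(−1)→ 5862840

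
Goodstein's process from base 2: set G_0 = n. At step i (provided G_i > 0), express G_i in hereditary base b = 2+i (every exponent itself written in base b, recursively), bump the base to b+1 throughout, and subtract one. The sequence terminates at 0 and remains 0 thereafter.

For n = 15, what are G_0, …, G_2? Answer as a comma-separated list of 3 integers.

i=0: 15 = 2^(2 + 1) + 2^2 + 2 + 1 (b=2); 2→3: 3^(3 + 1) + 3^3 + 3 + 1 = 112; 112−1 = 111
i=1: 111 = 3^(3 + 1) + 3^3 + 3 (b=3); 3→4: 4^(4 + 1) + 4^4 + 4 = 1284; 1284−1 = 1283

15, 111, 1283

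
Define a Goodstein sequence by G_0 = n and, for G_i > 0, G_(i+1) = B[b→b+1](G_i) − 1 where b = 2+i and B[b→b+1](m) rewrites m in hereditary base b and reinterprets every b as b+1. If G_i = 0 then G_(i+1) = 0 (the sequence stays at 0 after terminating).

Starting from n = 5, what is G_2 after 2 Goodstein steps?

255

step 0: 5 = 2^2 + 1; sub 3 for 2: 3^3 + 1; = 28; G_1 = 28−1 = 27
step 1: 27 = 3^3; sub 4 for 3: 4^4; = 256; G_2 = 256−1 = 255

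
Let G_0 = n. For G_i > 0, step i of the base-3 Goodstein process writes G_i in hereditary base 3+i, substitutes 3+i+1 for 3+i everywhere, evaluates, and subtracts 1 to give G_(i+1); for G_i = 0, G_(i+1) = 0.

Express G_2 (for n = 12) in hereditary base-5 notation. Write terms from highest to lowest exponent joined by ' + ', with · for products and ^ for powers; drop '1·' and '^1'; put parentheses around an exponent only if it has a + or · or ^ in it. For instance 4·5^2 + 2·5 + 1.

G_0 = 12. HB_3(12) = 3^2 + 3. Bump = 20. G_1 = 19.
G_1 = 19. HB_4(19) = 4^2 + 3. Bump = 28. G_2 = 27.

5^2 + 2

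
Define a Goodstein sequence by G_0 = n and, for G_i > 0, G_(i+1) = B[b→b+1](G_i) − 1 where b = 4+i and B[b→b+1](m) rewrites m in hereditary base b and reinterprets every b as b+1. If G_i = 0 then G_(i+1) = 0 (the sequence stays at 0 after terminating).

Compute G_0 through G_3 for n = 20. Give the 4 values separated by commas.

i=0: 20 = 4^2 + 4 (b=4); 4→5: 5^2 + 5 = 30; 30−1 = 29
i=1: 29 = 5^2 + 4 (b=5); 5→6: 6^2 + 4 = 40; 40−1 = 39
i=2: 39 = 6^2 + 3 (b=6); 6→7: 7^2 + 3 = 52; 52−1 = 51

20, 29, 39, 51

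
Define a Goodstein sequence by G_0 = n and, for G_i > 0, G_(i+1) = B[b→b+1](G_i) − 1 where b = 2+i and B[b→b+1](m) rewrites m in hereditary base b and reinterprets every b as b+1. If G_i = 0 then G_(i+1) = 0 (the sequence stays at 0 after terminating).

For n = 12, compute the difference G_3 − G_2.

14620

base 2: 12 = 2^(2 + 1) + 2^2; at 3: 3^(3 + 1) + 3^3 = 108; next = 107
base 3: 107 = 3^(3 + 1) + 2·3^2 + 2·3 + 2; at 4: 4^(4 + 1) + 2·4^2 + 2·4 + 2 = 1066; next = 1065
base 4: 1065 = 4^(4 + 1) + 2·4^2 + 2·4 + 1; at 5: 5^(5 + 1) + 2·5^2 + 2·5 + 1 = 15686; next = 15685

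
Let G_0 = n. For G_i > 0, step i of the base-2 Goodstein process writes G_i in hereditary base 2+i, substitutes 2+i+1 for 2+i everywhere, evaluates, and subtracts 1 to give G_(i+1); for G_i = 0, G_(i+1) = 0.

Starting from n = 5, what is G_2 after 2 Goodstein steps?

(0) 5|_2 = 2^2 + 1 ↦ 3^3 + 1|_3 = 28 ⇒ 27
(1) 27|_3 = 3^3 ↦ 4^4|_4 = 256 ⇒ 255

255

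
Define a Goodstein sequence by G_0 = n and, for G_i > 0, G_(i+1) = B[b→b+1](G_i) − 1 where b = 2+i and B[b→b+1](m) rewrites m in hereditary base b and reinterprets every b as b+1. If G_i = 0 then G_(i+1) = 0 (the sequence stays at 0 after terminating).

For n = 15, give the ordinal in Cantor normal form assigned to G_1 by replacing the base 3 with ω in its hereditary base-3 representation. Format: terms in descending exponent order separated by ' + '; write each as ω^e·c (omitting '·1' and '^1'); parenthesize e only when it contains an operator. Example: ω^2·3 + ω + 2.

ω^(ω + 1) + ω^ω + ω

15 —HB2→ 2^(2 + 1) + 2^2 + 2 + 1 —bump→ 3^(3 + 1) + 3^3 + 3 + 1 = 112 —(−1)→ 111
111 —HB3→ 3^(3 + 1) + 3^3 + 3 —bump→ 4^(4 + 1) + 4^4 + 4 = 1284 —(−1)→ 1283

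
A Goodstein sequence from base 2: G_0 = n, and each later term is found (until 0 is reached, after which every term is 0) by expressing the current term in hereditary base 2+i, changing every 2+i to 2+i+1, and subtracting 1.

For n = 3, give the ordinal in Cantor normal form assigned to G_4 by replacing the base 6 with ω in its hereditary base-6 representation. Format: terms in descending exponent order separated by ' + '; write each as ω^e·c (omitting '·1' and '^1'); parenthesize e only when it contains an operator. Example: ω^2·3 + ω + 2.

[0] 3 ≡ 2 + 1 (base 2). Lift 3: 4. −1: 3.
[1] 3 ≡ 3 (base 3). Lift 4: 4. −1: 3.
[2] 3 ≡ 3 (base 4). Lift 5: 3. −1: 2.
[3] 2 ≡ 2 (base 5). Lift 6: 2. −1: 1.

1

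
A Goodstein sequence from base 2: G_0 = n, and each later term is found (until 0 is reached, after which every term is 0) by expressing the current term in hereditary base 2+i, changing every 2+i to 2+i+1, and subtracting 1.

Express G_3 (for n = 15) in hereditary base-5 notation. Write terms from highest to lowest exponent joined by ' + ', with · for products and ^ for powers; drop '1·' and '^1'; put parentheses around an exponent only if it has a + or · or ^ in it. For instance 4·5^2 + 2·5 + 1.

5^(5 + 1) + 5^5 + 2

G_0=15  [base 2] 2^(2 + 1) + 2^2 + 2 + 1  →[2↦3]→  3^(3 + 1) + 3^3 + 3 + 1 = 112  −1 ⇒ G_1=111
G_1=111  [base 3] 3^(3 + 1) + 3^3 + 3  →[3↦4]→  4^(4 + 1) + 4^4 + 4 = 1284  −1 ⇒ G_2=1283
G_2=1283  [base 4] 4^(4 + 1) + 4^4 + 3  →[4↦5]→  5^(5 + 1) + 5^5 + 3 = 18753  −1 ⇒ G_3=18752
G_3=18752  [base 5] 5^(5 + 1) + 5^5 + 2  →[5↦6]→  6^(6 + 1) + 6^6 + 2 = 326594  −1 ⇒ G_4=326593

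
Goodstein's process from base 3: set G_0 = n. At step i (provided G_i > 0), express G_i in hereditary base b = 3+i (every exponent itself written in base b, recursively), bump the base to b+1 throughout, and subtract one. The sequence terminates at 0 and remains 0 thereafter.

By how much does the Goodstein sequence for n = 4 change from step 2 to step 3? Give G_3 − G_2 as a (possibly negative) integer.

step 0: 4 = 3 + 1; sub 4 for 3: 4 + 1; = 5; G_1 = 5−1 = 4
step 1: 4 = 4; sub 5 for 4: 5; = 5; G_2 = 5−1 = 4
step 2: 4 = 4; sub 6 for 5: 4; = 4; G_3 = 4−1 = 3

-1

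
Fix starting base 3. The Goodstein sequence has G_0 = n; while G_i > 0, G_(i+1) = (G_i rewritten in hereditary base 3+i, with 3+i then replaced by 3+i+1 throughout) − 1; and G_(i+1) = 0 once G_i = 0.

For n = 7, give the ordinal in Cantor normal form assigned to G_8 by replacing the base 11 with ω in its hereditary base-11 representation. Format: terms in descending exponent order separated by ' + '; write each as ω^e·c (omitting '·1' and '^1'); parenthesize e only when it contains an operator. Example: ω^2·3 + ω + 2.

G_0=7  [base 3] 2·3 + 1  →[3↦4]→  2·4 + 1 = 9  −1 ⇒ G_1=8
G_1=8  [base 4] 2·4  →[4↦5]→  2·5 = 10  −1 ⇒ G_2=9
G_2=9  [base 5] 5 + 4  →[5↦6]→  6 + 4 = 10  −1 ⇒ G_3=9
G_3=9  [base 6] 6 + 3  →[6↦7]→  7 + 3 = 10  −1 ⇒ G_4=9
G_4=9  [base 7] 7 + 2  →[7↦8]→  8 + 2 = 10  −1 ⇒ G_5=9
G_5=9  [base 8] 8 + 1  →[8↦9]→  9 + 1 = 10  −1 ⇒ G_6=9
G_6=9  [base 9] 9  →[9↦10]→  10 = 10  −1 ⇒ G_7=9
G_7=9  [base 10] 9  →[10↦11]→  9 = 9  −1 ⇒ G_8=8
G_8=8  [base 11] 8  →[11↦12]→  8 = 8  −1 ⇒ G_9=7

8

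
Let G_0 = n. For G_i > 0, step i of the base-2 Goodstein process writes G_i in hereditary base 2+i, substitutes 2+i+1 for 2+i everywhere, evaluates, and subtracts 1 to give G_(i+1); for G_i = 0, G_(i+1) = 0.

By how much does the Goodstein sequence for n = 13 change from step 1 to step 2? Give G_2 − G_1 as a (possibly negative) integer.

i=0: 13 = 2^(2 + 1) + 2^2 + 1 (b=2); 2→3: 3^(3 + 1) + 3^3 + 1 = 109; 109−1 = 108
i=1: 108 = 3^(3 + 1) + 3^3 (b=3); 3→4: 4^(4 + 1) + 4^4 = 1280; 1280−1 = 1279

1171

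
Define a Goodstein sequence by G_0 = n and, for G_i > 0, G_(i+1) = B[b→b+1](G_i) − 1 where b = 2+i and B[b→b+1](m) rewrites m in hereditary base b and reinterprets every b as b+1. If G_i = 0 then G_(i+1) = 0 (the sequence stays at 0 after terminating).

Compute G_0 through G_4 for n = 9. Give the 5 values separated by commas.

base 2: 9 = 2^(2 + 1) + 1; at 3: 3^(3 + 1) + 1 = 82; next = 81
base 3: 81 = 3^(3 + 1); at 4: 4^(4 + 1) = 1024; next = 1023
base 4: 1023 = 3·4^4 + 3·4^3 + 3·4^2 + 3·4 + 3; at 5: 3·5^5 + 3·5^3 + 3·5^2 + 3·5 + 3 = 9843; next = 9842
base 5: 9842 = 3·5^5 + 3·5^3 + 3·5^2 + 3·5 + 2; at 6: 3·6^6 + 3·6^3 + 3·6^2 + 3·6 + 2 = 140744; next = 140743

9, 81, 1023, 9842, 140743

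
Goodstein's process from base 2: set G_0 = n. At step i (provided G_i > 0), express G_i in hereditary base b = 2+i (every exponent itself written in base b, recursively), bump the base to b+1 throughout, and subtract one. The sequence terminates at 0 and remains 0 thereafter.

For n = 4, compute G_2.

41

base 2: 4 = 2^2; at 3: 3^3 = 27; next = 26
base 3: 26 = 2·3^2 + 2·3 + 2; at 4: 2·4^2 + 2·4 + 2 = 42; next = 41
base 4: 41 = 2·4^2 + 2·4 + 1; at 5: 2·5^2 + 2·5 + 1 = 61; next = 60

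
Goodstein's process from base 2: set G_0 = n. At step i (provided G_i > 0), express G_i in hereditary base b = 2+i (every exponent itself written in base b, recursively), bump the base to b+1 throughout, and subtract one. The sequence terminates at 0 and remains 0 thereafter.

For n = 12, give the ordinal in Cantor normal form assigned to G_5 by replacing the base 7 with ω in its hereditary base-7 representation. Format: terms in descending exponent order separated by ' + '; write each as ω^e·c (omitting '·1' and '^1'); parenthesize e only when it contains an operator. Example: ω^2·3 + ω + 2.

ω^(ω + 1) + ω^2·2 + ω + 4

(0) 12|_2 = 2^(2 + 1) + 2^2 ↦ 3^(3 + 1) + 3^3|_3 = 108 ⇒ 107
(1) 107|_3 = 3^(3 + 1) + 2·3^2 + 2·3 + 2 ↦ 4^(4 + 1) + 2·4^2 + 2·4 + 2|_4 = 1066 ⇒ 1065
(2) 1065|_4 = 4^(4 + 1) + 2·4^2 + 2·4 + 1 ↦ 5^(5 + 1) + 2·5^2 + 2·5 + 1|_5 = 15686 ⇒ 15685
(3) 15685|_5 = 5^(5 + 1) + 2·5^2 + 2·5 ↦ 6^(6 + 1) + 2·6^2 + 2·6|_6 = 280020 ⇒ 280019
(4) 280019|_6 = 6^(6 + 1) + 2·6^2 + 6 + 5 ↦ 7^(7 + 1) + 2·7^2 + 7 + 5|_7 = 5764911 ⇒ 5764910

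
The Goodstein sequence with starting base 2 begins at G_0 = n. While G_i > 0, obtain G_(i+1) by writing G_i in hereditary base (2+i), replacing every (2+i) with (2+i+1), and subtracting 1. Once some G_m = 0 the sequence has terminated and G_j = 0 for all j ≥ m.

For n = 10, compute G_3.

10 —HB2→ 2^(2 + 1) + 2 —bump→ 3^(3 + 1) + 3 = 84 —(−1)→ 83
83 —HB3→ 3^(3 + 1) + 2 —bump→ 4^(4 + 1) + 2 = 1026 —(−1)→ 1025
1025 —HB4→ 4^(4 + 1) + 1 —bump→ 5^(5 + 1) + 1 = 15626 —(−1)→ 15625
15625 —HB5→ 5^(5 + 1) —bump→ 6^(6 + 1) = 279936 —(−1)→ 279935

15625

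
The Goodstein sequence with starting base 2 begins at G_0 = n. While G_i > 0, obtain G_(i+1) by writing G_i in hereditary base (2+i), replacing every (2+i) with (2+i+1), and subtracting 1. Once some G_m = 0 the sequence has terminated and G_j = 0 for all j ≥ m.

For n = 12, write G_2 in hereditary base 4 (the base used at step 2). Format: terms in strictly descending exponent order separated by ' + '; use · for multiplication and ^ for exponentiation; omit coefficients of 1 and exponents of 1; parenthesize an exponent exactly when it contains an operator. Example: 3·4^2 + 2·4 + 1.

12 —HB2→ 2^(2 + 1) + 2^2 —bump→ 3^(3 + 1) + 3^3 = 108 —(−1)→ 107
107 —HB3→ 3^(3 + 1) + 2·3^2 + 2·3 + 2 —bump→ 4^(4 + 1) + 2·4^2 + 2·4 + 2 = 1066 —(−1)→ 1065

4^(4 + 1) + 2·4^2 + 2·4 + 1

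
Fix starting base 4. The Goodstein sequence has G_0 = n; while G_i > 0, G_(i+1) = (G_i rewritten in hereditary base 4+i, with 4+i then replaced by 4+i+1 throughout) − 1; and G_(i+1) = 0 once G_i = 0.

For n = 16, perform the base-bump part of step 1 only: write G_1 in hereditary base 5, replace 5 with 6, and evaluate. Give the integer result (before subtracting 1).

28

i=0: 16 = 4^2 (b=4); 4→5: 5^2 = 25; 25−1 = 24
i=1: 24 = 4·5 + 4 (b=5); 5→6: 4·6 + 4 = 28; 28−1 = 27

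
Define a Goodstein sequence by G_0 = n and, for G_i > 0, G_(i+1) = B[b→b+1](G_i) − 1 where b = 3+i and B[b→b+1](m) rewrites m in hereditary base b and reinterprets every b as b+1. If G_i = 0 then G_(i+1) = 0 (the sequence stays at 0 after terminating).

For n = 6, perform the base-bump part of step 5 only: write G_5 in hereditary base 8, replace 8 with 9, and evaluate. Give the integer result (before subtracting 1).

base 3: 6 = 2·3; at 4: 2·4 = 8; next = 7
base 4: 7 = 4 + 3; at 5: 5 + 3 = 8; next = 7
base 5: 7 = 5 + 2; at 6: 6 + 2 = 8; next = 7
base 6: 7 = 6 + 1; at 7: 7 + 1 = 8; next = 7
base 7: 7 = 7; at 8: 8 = 8; next = 7
base 8: 7 = 7; at 9: 7 = 7; next = 6

7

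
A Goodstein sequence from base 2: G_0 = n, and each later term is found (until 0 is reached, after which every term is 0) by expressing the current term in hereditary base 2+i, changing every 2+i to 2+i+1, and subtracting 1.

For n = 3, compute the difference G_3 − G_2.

(0) 3|_2 = 2 + 1 ↦ 3 + 1|_3 = 4 ⇒ 3
(1) 3|_3 = 3 ↦ 4|_4 = 4 ⇒ 3
(2) 3|_4 = 3 ↦ 3|_5 = 3 ⇒ 2

-1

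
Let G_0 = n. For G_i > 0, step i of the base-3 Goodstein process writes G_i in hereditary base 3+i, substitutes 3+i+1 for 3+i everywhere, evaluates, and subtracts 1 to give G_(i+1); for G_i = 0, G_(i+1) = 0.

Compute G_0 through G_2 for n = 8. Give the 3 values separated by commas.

(0) 8|_3 = 2·3 + 2 ↦ 2·4 + 2|_4 = 10 ⇒ 9
(1) 9|_4 = 2·4 + 1 ↦ 2·5 + 1|_5 = 11 ⇒ 10

8, 9, 10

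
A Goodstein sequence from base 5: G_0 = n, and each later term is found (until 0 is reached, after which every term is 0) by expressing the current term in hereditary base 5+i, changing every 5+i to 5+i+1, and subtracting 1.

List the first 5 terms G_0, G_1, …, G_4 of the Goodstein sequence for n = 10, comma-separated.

10, 11, 11, 11, 11

[0] 10 ≡ 2·5 (base 5). Lift 6: 12. −1: 11.
[1] 11 ≡ 6 + 5 (base 6). Lift 7: 12. −1: 11.
[2] 11 ≡ 7 + 4 (base 7). Lift 8: 12. −1: 11.
[3] 11 ≡ 8 + 3 (base 8). Lift 9: 12. −1: 11.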